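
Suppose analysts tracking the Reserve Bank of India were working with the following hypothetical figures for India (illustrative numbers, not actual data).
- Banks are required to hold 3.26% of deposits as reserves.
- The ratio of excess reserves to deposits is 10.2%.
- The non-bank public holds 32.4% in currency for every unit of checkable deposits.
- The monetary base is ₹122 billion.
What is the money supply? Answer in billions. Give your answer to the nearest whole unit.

The money multiplier is m = (1 + c) / (rr + e + c) = (1 + 0.324) / (0.0326 + 0.102 + 0.324) ≈ 2.8870.
So M = m × MB = 2.8870 × 122 = 352.214 billion.

₹352 billion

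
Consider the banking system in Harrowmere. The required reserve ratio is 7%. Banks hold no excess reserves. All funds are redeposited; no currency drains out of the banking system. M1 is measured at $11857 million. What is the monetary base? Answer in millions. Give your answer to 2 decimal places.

$829.99 million

With no currency drain and no excess reserves, the money multiplier is m = 1/rr = 1/0.07 ≈ 14.2857143.
The monetary base is MB = M / m = 11857 / 14.2857143 ≈ 829.99 million.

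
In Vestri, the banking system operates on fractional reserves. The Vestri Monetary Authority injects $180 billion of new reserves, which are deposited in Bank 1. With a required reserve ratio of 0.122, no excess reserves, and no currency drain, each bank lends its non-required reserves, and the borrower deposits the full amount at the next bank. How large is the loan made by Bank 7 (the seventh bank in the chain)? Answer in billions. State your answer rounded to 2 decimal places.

Each bank lends a fraction (1 − rr) = 0.8780 of the deposit it receives, so Bank 7 receives 180·0.8780^6 and lends 180·0.8780^7 ≈ 72.3993 billion.

$72.40 billion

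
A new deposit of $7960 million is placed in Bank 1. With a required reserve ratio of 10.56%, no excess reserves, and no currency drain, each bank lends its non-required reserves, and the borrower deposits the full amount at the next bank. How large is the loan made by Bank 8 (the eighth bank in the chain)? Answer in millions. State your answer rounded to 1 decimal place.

$3259.6 million

Each bank lends a fraction (1 − rr) = 0.8944 of the deposit it receives, so Bank 8 receives 7960·0.8944^7 and lends 7960·0.8944^8 ≈ 3259.6231 million.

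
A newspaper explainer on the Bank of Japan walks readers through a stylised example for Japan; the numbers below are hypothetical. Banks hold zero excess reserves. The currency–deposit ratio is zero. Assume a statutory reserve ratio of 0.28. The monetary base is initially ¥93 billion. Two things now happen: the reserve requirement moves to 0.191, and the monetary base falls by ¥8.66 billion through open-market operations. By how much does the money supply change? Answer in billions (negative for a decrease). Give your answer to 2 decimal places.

Before: m₁ = 1 / (0.28) ≈ 3.57143, MB₁ = 93, so M₁ = 3.57143 × 93 ≈ 332.143 billion.
After: m₂ = 1 / (0.191) ≈ 5.23560, MB₂ = 93 − 8.66 = 84.34, so M₂ = 5.23560 × 84.34 ≈ 441.5705 billion.
ΔM = M₂ − M₁ = 441.5705 − 332.143 = 109.4275 billion.

¥109.43 billion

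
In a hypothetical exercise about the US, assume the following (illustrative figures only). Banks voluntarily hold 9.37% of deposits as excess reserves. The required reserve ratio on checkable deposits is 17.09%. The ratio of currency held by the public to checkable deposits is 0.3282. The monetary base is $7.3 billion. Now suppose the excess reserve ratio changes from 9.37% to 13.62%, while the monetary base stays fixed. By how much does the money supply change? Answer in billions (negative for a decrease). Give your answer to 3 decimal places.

Initially m₁ = (1 + 0.3282) / (0.1709 + 0.0937 + 0.3282) ≈ 2.24055, so M₁ = 2.24055 × 7.3 ≈ 16.356 billion.
After the change m₂ = (1 + 0.3282) / (0.1709 + 0.1362 + 0.3282) ≈ 2.09067, so M₂ = 2.09067 × 7.3 ≈ 15.2619 billion.
ΔM = M₂ − M₁ = 15.2619 − 16.356 = -1.0941 billion.

-1.094 billion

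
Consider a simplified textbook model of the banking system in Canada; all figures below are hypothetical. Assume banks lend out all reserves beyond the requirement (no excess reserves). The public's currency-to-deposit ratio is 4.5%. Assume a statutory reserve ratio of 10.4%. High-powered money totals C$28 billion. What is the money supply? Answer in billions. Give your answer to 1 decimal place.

C$196.4 billion

The money multiplier is m = (1 + c) / (rr + c) = (1 + 0.045) / (0.104 + 0.045) ≈ 7.0134.
So M = m × MB = 7.0134 × 28 = 196.3752 billion.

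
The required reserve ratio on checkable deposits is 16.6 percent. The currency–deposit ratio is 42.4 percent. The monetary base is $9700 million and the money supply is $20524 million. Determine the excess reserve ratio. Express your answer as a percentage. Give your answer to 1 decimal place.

8.3%

Using m = M/MB = 20524/9700 ≈ 2.115876. Since m = (1 + c)/(c + rr + e), the denominator satisfies c + rr + e = (1 + c)/m = (1 + 0.424) / 2.115876 ≈ 0.673007.
With c = 0.424 and rr = 0.166, the excess reserve ratio is 0.673007 − 0.424 − 0.166 = 0.083007.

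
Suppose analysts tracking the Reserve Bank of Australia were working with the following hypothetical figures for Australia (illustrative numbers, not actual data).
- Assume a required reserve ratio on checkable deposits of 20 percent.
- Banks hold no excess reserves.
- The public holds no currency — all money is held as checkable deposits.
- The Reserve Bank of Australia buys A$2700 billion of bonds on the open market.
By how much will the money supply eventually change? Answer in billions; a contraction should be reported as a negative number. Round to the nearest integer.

A$13500 billion

The simple money multiplier is m = 1/rr = 1/0.2 = 5.
An open-market purchase increases the monetary base by 2700 billion, so ΔM = m × ΔMB = 5 × 2700 = 13500 billion.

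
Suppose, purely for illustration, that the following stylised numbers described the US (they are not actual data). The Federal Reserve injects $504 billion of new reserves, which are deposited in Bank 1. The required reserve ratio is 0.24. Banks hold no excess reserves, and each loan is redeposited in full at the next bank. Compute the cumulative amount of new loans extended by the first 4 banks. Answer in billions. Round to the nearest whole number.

Bank i lends (1 − rr)^i of the original deposit: Bank 1 lends 504·0.7600 = 383.0400, Bank 2 lends 504·0.7600² = 291.1104, and so on.
Summing a geometric series: total = 504·[0.7600·(1 − 0.7600^4) / (1 − 0.7600)] ≈ 1063.5397 billion.

$1064 billion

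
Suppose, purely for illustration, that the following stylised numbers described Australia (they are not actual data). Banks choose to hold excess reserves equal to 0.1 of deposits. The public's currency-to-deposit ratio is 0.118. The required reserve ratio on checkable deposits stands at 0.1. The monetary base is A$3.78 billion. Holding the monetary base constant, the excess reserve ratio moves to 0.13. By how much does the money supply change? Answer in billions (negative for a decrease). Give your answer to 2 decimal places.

Initially m₁ = (1 + 0.118) / (0.1 + 0.1 + 0.118) ≈ 3.5157, so M₁ = 3.5157 × 3.78 ≈ 13.2893 billion.
After the change m₂ = (1 + 0.118) / (0.1 + 0.13 + 0.118) ≈ 3.2126, so M₂ = 3.2126 × 3.78 ≈ 12.1436 billion.
ΔM = M₂ − M₁ = 12.1436 − 13.2893 = -1.1457 billion.

-1.15 billion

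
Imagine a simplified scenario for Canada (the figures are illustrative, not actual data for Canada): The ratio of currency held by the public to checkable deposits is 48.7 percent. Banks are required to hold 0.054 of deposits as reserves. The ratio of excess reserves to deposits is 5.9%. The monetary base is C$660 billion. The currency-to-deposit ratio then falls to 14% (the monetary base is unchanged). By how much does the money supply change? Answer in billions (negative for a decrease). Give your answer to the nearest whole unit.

Initially m₁ = (1 + 0.487) / (0.054 + 0.059 + 0.487) ≈ 2.4783, so M₁ = 2.4783 × 660 = 1635.678 billion.
After the change m₂ = (1 + 0.14) / (0.054 + 0.059 + 0.14) ≈ 4.5059, so M₂ = 4.5059 × 660 = 2973.894 billion.
ΔM = M₂ − M₁ = 2973.894 − 1635.678 = 1338.216 billion.

C$1338 billion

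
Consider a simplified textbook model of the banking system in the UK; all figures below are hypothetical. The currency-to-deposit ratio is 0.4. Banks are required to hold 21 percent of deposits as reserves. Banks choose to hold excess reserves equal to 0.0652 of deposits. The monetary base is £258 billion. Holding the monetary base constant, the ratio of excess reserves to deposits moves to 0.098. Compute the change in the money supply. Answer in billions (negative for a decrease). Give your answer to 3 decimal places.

-24.783 billion

Initially m₁ = (1 + 0.4) / (0.21 + 0.0652 + 0.4) ≈ 2.0734597, so M₁ = 2.0734597 × 258 ≈ 534.9526 billion.
After the change m₂ = (1 + 0.4) / (0.21 + 0.098 + 0.4) ≈ 1.9774011, so M₂ = 1.9774011 × 258 ≈ 510.1695 billion.
ΔM = M₂ − M₁ = 510.1695 − 534.9526 = -24.7831 billion.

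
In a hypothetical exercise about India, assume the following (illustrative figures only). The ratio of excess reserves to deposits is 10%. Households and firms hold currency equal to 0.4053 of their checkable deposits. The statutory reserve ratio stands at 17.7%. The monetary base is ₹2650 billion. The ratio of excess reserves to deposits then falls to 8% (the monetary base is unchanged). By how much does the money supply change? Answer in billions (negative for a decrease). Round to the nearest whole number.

₹165 billion

Initially m₁ = (1 + 0.4053) / (0.177 + 0.1 + 0.4053) ≈ 2.05965, so M₁ = 2.05965 × 2650 = 5458.0725 billion.
After the change m₂ = (1 + 0.4053) / (0.177 + 0.08 + 0.4053) ≈ 2.12185, so M₂ = 2.12185 × 2650 = 5622.9025 billion.
ΔM = M₂ − M₁ = 5622.9025 − 5458.0725 = 164.83 billion.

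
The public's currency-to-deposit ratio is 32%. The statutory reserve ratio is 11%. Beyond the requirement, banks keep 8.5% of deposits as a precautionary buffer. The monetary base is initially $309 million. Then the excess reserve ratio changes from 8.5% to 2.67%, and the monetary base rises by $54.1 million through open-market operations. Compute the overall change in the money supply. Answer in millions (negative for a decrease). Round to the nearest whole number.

$257 million

Before: m₁ = (1 + 0.32) / (0.11 + 0.085 + 0.32) ≈ 2.5631, MB₁ = 309, so M₁ = 2.5631 × 309 = 791.9979 million.
After: m₂ = (1 + 0.32) / (0.11 + 0.0267 + 0.32) ≈ 2.8903, MB₂ = 309 + 54.1 = 363.1, so M₂ = 2.8903 × 363.1 ≈ 1049.4679 million.
ΔM = M₂ − M₁ = 1049.4679 − 791.9979 = 257.47 million.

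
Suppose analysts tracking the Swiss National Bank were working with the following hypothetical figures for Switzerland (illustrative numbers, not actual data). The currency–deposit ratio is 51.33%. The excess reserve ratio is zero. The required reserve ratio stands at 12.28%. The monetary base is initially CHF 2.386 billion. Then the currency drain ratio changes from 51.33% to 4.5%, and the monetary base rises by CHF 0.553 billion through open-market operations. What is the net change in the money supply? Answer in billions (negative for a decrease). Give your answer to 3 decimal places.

Before: m₁ = (1 + 0.5133) / (0.1228 + 0.5133) ≈ 2.37903, MB₁ = 2.386, so M₁ = 2.37903 × 2.386 ≈ 5.6764 billion.
After: m₂ = (1 + 0.045) / (0.1228 + 0.045) ≈ 6.22765, MB₂ = 2.386 + 0.553 = 2.939, so M₂ = 6.22765 × 2.939 ≈ 18.3031 billion.
ΔM = M₂ − M₁ = 18.3031 − 5.6764 = 12.6267 billion.

CHF 12.627 billion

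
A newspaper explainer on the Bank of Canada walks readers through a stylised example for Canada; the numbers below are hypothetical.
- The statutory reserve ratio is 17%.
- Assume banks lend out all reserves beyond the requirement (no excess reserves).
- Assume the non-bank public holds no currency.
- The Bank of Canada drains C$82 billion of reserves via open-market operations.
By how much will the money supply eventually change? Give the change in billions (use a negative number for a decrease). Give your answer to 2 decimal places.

The simple money multiplier is m = 1/rr = 1/0.17 ≈ 5.88235.
An open-market sale reduces the monetary base by 82 billion, so ΔM = m × ΔMB = 5.88235 × (−82) = -482.3527 billion.

-482.35 billion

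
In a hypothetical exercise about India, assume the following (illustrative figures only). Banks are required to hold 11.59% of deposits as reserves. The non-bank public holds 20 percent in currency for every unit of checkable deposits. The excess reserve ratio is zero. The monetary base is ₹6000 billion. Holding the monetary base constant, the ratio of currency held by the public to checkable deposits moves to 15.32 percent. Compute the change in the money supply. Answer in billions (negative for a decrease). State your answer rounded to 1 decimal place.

₹2920.4 billion

Initially m₁ = (1 + 0.2) / (0.1159 + 0.2) ≈ 3.798670, so M₁ = 3.798670 × 6000 = 22792.02 billion.
After the change m₂ = (1 + 0.1532) / (0.1159 + 0.1532) ≈ 4.285396, so M₂ = 4.285396 × 6000 = 25712.376 billion.
ΔM = M₂ − M₁ = 25712.376 − 22792.02 = 2920.356 billion.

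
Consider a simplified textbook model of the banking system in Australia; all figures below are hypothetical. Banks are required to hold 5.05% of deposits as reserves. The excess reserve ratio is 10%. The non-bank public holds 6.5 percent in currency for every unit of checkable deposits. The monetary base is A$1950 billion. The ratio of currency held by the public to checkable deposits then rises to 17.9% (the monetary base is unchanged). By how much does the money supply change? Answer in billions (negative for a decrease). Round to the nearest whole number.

Initially m₁ = (1 + 0.065) / (0.0505 + 0.1 + 0.065) ≈ 4.94200, so M₁ = 4.94200 × 1950 = 9636.9 billion.
After the change m₂ = (1 + 0.179) / (0.0505 + 0.1 + 0.179) ≈ 3.57815, so M₂ = 3.57815 × 1950 = 6977.3925 billion.
ΔM = M₂ − M₁ = 6977.3925 − 9636.9 = -2659.5075 billion.

-2660 billion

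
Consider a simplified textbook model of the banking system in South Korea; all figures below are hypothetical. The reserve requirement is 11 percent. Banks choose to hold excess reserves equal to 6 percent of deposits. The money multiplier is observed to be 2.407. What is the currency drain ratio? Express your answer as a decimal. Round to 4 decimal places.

Using m = 2.407. From m = (1 + c)/(c + rr + e), rearranging gives 1 + c = m·(c + rr + e), so c·(1 − m) = m·(rr + e) − 1.
Hence c = [m·(rr + e) − 1]/(1 − m) = [2.407 × (0.11 + 0.06) − 1] / (1 − 2.407) ≈ 0.419908.

0.4199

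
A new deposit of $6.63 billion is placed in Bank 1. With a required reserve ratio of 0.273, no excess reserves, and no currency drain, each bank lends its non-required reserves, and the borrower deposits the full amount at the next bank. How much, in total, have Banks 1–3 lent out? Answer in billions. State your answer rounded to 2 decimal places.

Bank i lends (1 − rr)^i of the original deposit: Bank 1 lends 6.63·0.7270 ≈ 4.8200, Bank 2 lends 6.63·0.7270² ≈ 3.5041, and so on.
Summing a geometric series: total = 6.63·[0.7270·(1 − 0.7270^3) / (1 − 0.7270)] ≈ 10.8717 billion.

$10.87 billion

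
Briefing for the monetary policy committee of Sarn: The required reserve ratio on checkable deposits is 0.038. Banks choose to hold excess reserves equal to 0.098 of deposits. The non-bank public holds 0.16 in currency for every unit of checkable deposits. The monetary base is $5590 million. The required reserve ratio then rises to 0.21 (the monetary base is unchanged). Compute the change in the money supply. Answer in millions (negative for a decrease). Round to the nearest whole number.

Initially m₁ = (1 + 0.16) / (0.038 + 0.098 + 0.16) ≈ 3.91892, so M₁ = 3.91892 × 5590 = 21906.7628 million.
After the change m₂ = (1 + 0.16) / (0.21 + 0.098 + 0.16) ≈ 2.47863, so M₂ = 2.47863 × 5590 = 13855.5417 million.
ΔM = M₂ − M₁ = 13855.5417 − 21906.7628 = -8051.2211 million.

-8051 million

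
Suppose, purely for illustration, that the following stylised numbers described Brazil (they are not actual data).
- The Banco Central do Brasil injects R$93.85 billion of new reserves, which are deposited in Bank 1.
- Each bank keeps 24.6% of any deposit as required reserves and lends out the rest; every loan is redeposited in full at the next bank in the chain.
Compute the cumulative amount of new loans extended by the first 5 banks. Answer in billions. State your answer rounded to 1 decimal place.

Bank i lends (1 − rr)^i of the original deposit: Bank 1 lends 93.85·0.7540 = 70.7629, Bank 2 lends 93.85·0.7540² ≈ 53.3552, and so on.
Summing a geometric series: total = 93.85·[0.7540·(1 − 0.7540^5) / (1 − 0.7540)] ≈ 217.5526 billion.

R$217.6 billion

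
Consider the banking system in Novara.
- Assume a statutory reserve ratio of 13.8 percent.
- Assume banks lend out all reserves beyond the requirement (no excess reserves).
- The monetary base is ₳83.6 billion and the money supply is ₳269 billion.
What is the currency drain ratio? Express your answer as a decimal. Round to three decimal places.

Using m = M/MB = 269/83.6 ≈ 3.217703. From m = (1 + c)/(c + rr + e), rearranging gives 1 + c = m·(c + rr + e), so c·(1 − m) = m·(rr + e) − 1.
Hence c = [m·(rr + e) − 1]/(1 − m) = [3.217703 × (0.138 + 0) − 1] / (1 − 3.217703) ≈ 0.250690.

0.251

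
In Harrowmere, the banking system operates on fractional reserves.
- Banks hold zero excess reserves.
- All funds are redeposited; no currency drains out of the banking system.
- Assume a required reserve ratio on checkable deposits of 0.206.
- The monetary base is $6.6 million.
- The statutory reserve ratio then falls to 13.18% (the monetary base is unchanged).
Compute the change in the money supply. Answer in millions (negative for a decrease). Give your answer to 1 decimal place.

Initially m₁ = 1 / (0.206) ≈ 4.8544, so M₁ = 4.8544 × 6.6 ≈ 32.039 million.
After the change m₂ = 1 / (0.1318) ≈ 7.5873, so M₂ = 7.5873 × 6.6 ≈ 50.0762 million.
ΔM = M₂ − M₁ = 50.0762 − 32.039 = 18.0372 million.

$18.0 million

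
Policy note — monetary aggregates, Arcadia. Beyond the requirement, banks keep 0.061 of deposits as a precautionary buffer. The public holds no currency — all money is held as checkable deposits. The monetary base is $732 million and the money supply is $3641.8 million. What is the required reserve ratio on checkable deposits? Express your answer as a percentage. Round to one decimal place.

Using m = M/MB = 3641.8/732 ≈ 4.975137. Since m = (1 + c)/(c + rr + e), the denominator satisfies c + rr + e = (1 + c)/m = (1 + 0) / 4.975137 ≈ 0.200999.
With c = 0 and e = 0.061, the required reserve ratio on checkable deposits is 0.200999 − 0 − 0.061 = 0.139999.

14.0%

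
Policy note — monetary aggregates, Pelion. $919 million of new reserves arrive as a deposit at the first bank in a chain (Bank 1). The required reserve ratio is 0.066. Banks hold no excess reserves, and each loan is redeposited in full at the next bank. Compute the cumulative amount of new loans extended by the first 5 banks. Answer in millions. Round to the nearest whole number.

$3761 million

Bank i lends (1 − rr)^i of the original deposit: Bank 1 lends 919·0.9340 = 858.3460, Bank 2 lends 919·0.9340² ≈ 801.6952, and so on.
Summing a geometric series: total = 919·[0.9340·(1 − 0.9340^5) / (1 − 0.9340)] ≈ 3761.3936 million.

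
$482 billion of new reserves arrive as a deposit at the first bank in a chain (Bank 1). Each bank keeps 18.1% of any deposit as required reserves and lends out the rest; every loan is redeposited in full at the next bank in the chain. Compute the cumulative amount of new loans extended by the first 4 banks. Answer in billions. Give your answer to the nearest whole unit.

Bank i lends (1 − rr)^i of the original deposit: Bank 1 lends 482·0.8190 = 394.7580, Bank 2 lends 482·0.8190² ≈ 323.3068, and so on.
Summing a geometric series: total = 482·[0.8190·(1 − 0.8190^4) / (1 − 0.8190)] ≈ 1199.7147 billion.

$1200 billion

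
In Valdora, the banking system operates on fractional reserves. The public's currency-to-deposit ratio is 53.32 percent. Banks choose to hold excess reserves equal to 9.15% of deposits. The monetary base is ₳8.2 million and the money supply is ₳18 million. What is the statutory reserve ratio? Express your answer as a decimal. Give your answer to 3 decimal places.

0.074

Using m = M/MB = 18/8.2 ≈ 2.195122. Since m = (1 + c)/(c + rr + e), the denominator satisfies c + rr + e = (1 + c)/m = (1 + 0.5332) / 2.195122 ≈ 0.698458.
With c = 0.5332 and e = 0.0915, the statutory reserve ratio is 0.698458 − 0.5332 − 0.0915 = 0.073758.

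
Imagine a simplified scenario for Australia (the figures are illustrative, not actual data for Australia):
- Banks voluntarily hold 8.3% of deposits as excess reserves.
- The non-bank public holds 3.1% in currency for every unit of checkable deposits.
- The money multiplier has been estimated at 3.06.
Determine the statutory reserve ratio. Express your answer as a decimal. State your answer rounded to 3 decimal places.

0.223

Using m = 3.06. Since m = (1 + c)/(c + rr + e), the denominator satisfies c + rr + e = (1 + c)/m = (1 + 0.031) / 3.06 ≈ 0.336928.
With c = 0.031 and e = 0.083, the statutory reserve ratio is 0.336928 − 0.031 − 0.083 = 0.222928.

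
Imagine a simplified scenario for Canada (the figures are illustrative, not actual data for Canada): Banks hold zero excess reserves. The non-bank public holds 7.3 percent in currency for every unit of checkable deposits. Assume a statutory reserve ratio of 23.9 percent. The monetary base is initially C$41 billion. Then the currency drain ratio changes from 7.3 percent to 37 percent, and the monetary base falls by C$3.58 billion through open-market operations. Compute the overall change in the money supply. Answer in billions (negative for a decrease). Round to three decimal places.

Before: m₁ = (1 + 0.073) / (0.239 + 0.073) ≈ 3.439103, MB₁ = 41, so M₁ = 3.439103 × 41 ≈ 141.0032 billion.
After: m₂ = (1 + 0.37) / (0.239 + 0.37) ≈ 2.249589, MB₂ = 41 − 3.58 = 37.42, so M₂ = 2.249589 × 37.42 ≈ 84.1796 billion.
ΔM = M₂ − M₁ = 84.1796 − 141.0032 = -56.8236 billion.

-56.824 billion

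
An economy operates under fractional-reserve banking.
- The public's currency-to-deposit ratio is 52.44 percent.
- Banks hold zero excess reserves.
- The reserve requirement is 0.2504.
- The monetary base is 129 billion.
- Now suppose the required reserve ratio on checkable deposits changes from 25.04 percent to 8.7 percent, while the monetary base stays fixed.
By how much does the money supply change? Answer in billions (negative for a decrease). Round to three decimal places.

67.831 billion

Initially m₁ = (1 + 0.5244) / (0.2504 + 0.5244) ≈ 1.9674755, so M₁ = 1.9674755 × 129 ≈ 253.8043 billion.
After the change m₂ = (1 + 0.5244) / (0.087 + 0.5244) ≈ 2.4932941, so M₂ = 2.4932941 × 129 ≈ 321.6349 billion.
ΔM = M₂ − M₁ = 321.6349 − 253.8043 = 67.8306 billion.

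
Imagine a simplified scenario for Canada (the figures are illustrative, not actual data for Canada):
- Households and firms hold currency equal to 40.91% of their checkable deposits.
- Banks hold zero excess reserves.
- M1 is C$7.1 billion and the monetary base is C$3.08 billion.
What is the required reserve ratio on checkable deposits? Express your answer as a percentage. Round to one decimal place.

Using m = M/MB = 7.1/3.08 ≈ 2.305195. Since m = (1 + c)/(c + rr + e), the denominator satisfies c + rr + e = (1 + c)/m = (1 + 0.4091) / 2.305195 ≈ 0.611271.
With c = 0.4091 and e = 0, the required reserve ratio on checkable deposits is 0.611271 − 0.4091 − 0 = 0.202171.

20.2%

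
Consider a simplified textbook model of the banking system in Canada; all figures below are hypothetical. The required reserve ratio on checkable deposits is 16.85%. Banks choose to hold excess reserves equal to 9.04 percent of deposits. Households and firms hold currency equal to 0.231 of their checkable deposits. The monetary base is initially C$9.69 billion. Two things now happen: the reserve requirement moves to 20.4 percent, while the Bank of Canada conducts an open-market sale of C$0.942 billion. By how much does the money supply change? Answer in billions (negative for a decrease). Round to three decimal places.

-3.852 billion

Before: m₁ = (1 + 0.231) / (0.1685 + 0.0904 + 0.231) ≈ 2.51276, MB₁ = 9.69, so M₁ = 2.51276 × 9.69 ≈ 24.3486 billion.
After: m₂ = (1 + 0.231) / (0.204 + 0.0904 + 0.231) ≈ 2.34298, MB₂ = 9.69 − 0.942 = 8.748, so M₂ = 2.34298 × 8.748 ≈ 20.4964 billion.
ΔM = M₂ − M₁ = 20.4964 − 24.3486 = -3.8522 billion.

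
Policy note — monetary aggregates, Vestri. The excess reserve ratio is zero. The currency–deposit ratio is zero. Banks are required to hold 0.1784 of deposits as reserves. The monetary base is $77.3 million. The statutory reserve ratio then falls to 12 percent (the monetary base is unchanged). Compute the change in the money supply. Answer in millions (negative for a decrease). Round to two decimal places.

$210.87 million

Initially m₁ = 1 / (0.1784) ≈ 5.60538, so M₁ = 5.60538 × 77.3 ≈ 433.2959 million.
After the change m₂ = 1 / (0.12) ≈ 8.33333, so M₂ = 8.33333 × 77.3 ≈ 644.1664 million.
ΔM = M₂ − M₁ = 644.1664 − 433.2959 = 210.8705 million.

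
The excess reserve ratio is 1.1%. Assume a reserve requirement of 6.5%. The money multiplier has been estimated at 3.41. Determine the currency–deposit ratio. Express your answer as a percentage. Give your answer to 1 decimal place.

30.7%

Using m = 3.41. From m = (1 + c)/(c + rr + e), rearranging gives 1 + c = m·(c + rr + e), so c·(1 − m) = m·(rr + e) − 1.
Hence c = [m·(rr + e) − 1]/(1 − m) = [3.41 × (0.065 + 0.011) − 1] / (1 − 3.41) ≈ 0.307402.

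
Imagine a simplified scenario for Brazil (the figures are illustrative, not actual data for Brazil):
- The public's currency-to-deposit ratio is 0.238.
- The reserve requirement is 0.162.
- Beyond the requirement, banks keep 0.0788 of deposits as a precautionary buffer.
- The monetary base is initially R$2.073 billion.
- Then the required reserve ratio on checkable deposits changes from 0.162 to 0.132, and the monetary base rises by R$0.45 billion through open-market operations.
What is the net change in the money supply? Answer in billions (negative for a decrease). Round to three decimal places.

Before: m₁ = (1 + 0.238) / (0.162 + 0.0788 + 0.238) ≈ 2.58563, MB₁ = 2.073, so M₁ = 2.58563 × 2.073 ≈ 5.36 billion.
After: m₂ = (1 + 0.238) / (0.132 + 0.0788 + 0.238) ≈ 2.75847, MB₂ = 2.073 + 0.45 = 2.523, so M₂ = 2.75847 × 2.523 ≈ 6.9596 billion.
ΔM = M₂ − M₁ = 6.9596 − 5.36 = 1.5996 billion.

R$1.600 billion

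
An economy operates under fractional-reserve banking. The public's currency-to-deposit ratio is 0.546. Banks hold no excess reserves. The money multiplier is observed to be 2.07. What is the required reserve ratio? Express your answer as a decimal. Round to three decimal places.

Using m = 2.07. Since m = (1 + c)/(c + rr + e), the denominator satisfies c + rr + e = (1 + c)/m = (1 + 0.546) / 2.07 ≈ 0.746860.
With c = 0.546 and e = 0, the required reserve ratio is 0.746860 − 0.546 − 0 = 0.20086.

0.201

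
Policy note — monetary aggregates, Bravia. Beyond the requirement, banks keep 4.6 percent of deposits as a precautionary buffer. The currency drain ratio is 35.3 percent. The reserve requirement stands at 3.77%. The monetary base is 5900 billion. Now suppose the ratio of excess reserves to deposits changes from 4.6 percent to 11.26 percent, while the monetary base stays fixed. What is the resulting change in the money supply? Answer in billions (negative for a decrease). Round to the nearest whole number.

Initially m₁ = (1 + 0.353) / (0.0377 + 0.046 + 0.353) ≈ 3.09824, so M₁ = 3.09824 × 5900 = 18279.616 billion.
After the change m₂ = (1 + 0.353) / (0.0377 + 0.1126 + 0.353) ≈ 2.68826, so M₂ = 2.68826 × 5900 = 15860.734 billion.
ΔM = M₂ − M₁ = 15860.734 − 18279.616 = -2418.882 billion.

-2419 billion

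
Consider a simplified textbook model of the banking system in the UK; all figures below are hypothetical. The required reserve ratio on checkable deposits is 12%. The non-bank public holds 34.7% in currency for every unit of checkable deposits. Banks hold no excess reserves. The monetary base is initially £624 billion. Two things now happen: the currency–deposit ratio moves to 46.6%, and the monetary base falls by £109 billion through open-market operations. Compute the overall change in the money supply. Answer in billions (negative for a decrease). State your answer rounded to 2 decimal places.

Before: m₁ = (1 + 0.347) / (0.12 + 0.347) ≈ 2.884368, MB₁ = 624, so M₁ = 2.884368 × 624 ≈ 1799.8456 billion.
After: m₂ = (1 + 0.466) / (0.12 + 0.466) ≈ 2.501706, MB₂ = 624 − 109 = 515, so M₂ = 2.501706 × 515 ≈ 1288.3786 billion.
ΔM = M₂ − M₁ = 1288.3786 − 1799.8456 = -511.467 billion.

-511.47 billion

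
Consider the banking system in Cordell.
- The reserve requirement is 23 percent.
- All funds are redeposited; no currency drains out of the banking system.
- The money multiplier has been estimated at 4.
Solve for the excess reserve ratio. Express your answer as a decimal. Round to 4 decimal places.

Using m = 4. Since m = (1 + c)/(c + rr + e), the denominator satisfies c + rr + e = (1 + c)/m = (1 + 0) / 4 = 0.250000.
With c = 0 and rr = 0.23, the excess reserve ratio is 0.250000 − 0 − 0.23 = 0.02.

0.0200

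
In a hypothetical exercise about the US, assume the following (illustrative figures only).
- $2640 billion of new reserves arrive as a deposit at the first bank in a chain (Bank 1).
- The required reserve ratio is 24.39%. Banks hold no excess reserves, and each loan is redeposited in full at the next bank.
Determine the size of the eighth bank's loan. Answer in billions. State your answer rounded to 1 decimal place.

$282.0 billion

Each bank lends a fraction (1 − rr) = 0.7561 of the deposit it receives, so Bank 8 receives 2640·0.7561^7 and lends 2640·0.7561^8 ≈ 281.9927 billion.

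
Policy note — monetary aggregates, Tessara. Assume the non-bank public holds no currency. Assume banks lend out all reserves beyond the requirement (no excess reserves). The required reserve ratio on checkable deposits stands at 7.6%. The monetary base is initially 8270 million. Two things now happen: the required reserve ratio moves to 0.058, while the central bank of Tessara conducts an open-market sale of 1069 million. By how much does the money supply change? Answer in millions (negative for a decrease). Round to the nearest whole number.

15339 million

Before: m₁ = 1 / (0.076) ≈ 13.15789, MB₁ = 8270, so M₁ = 13.15789 × 8270 = 108815.7503 million.
After: m₂ = 1 / (0.058) ≈ 17.24138, MB₂ = 8270 − 1069 = 7201, so M₂ = 17.24138 × 7201 ≈ 124155.1774 million.
ΔM = M₂ − M₁ = 124155.1774 − 108815.7503 = 15339.4271 million.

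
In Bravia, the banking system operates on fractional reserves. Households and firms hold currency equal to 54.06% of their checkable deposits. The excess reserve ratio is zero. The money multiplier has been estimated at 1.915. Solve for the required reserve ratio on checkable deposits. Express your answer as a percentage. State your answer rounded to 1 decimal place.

Using m = 1.915. Since m = (1 + c)/(c + rr + e), the denominator satisfies c + rr + e = (1 + c)/m = (1 + 0.5406) / 1.915 ≈ 0.804491.
With c = 0.5406 and e = 0, the required reserve ratio on checkable deposits is 0.804491 − 0.5406 − 0 = 0.263891.

26.4%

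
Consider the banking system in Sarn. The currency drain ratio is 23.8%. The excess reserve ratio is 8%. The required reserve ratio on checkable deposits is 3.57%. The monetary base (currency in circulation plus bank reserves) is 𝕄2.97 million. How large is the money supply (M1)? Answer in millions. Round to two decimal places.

The money multiplier is m = (1 + c) / (rr + e + c) = (1 + 0.238) / (0.0357 + 0.08 + 0.238) ≈ 3.5001.
So M = m × MB = 3.5001 × 2.97 ≈ 10.3953 million.

𝕄10.40 million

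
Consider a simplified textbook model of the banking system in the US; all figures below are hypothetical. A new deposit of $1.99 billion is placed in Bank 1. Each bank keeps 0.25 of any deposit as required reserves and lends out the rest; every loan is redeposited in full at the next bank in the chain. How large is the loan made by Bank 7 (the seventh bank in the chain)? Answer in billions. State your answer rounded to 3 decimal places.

Each bank lends a fraction (1 − rr) = 0.7500 of the deposit it receives, so Bank 7 receives 1.99·0.7500^6 and lends 1.99·0.7500^7 ≈ 0.2656 billion.

$0.266 billion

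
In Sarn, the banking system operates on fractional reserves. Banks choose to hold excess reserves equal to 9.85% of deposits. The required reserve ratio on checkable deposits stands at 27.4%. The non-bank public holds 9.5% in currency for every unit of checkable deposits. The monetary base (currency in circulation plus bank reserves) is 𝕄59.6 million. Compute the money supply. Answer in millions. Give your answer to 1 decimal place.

The money multiplier is m = (1 + c) / (rr + e + c) = (1 + 0.095) / (0.274 + 0.0985 + 0.095) ≈ 2.3422.
So M = m × MB = 2.3422 × 59.6 ≈ 139.5951 million.

𝕄139.6 million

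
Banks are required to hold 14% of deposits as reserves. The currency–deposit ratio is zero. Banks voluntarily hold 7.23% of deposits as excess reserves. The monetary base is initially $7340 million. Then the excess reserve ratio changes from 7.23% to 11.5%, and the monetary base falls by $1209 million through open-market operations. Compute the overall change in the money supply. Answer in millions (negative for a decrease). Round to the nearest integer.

-10531 million

Before: m₁ = 1 / (0.14 + 0.0723) ≈ 4.71032, MB₁ = 7340, so M₁ = 4.71032 × 7340 = 34573.7488 million.
After: m₂ = 1 / (0.14 + 0.115) ≈ 3.92157, MB₂ = 7340 − 1209 = 6131, so M₂ = 3.92157 × 6131 ≈ 24043.1457 million.
ΔM = M₂ − M₁ = 24043.1457 − 34573.7488 = -10530.6031 million.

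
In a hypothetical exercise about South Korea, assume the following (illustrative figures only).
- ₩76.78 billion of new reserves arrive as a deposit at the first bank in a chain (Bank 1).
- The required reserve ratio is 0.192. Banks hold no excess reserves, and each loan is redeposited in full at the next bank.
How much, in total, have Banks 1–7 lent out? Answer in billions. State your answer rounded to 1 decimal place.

₩250.5 billion

Bank i lends (1 − rr)^i of the original deposit: Bank 1 lends 76.78·0.8080 ≈ 62.0382, Bank 2 lends 76.78·0.8080² ≈ 50.1269, and so on.
Summing a geometric series: total = 76.78·[0.8080·(1 − 0.8080^7) / (1 − 0.8080)] ≈ 250.4655 billion.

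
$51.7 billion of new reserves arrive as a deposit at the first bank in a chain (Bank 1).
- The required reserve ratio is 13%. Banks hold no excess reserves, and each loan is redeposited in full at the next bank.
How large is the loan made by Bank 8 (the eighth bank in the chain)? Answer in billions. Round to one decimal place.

$17.0 billion

Each bank lends a fraction (1 − rr) = 0.8700 of the deposit it receives, so Bank 8 receives 51.7·0.8700^7 and lends 51.7·0.8700^8 ≈ 16.9685 billion.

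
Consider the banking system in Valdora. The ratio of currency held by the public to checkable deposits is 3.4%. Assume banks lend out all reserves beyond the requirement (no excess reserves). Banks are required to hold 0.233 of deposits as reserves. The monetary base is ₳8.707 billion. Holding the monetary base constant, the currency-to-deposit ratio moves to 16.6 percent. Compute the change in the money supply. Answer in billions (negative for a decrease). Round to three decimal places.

-8.275 billion

Initially m₁ = (1 + 0.034) / (0.233 + 0.034) ≈ 3.87266, so M₁ = 3.87266 × 8.707 ≈ 33.7193 billion.
After the change m₂ = (1 + 0.166) / (0.233 + 0.166) ≈ 2.92231, so M₂ = 2.92231 × 8.707 ≈ 25.4446 billion.
ΔM = M₂ − M₁ = 25.4446 − 33.7193 = -8.2747 billion.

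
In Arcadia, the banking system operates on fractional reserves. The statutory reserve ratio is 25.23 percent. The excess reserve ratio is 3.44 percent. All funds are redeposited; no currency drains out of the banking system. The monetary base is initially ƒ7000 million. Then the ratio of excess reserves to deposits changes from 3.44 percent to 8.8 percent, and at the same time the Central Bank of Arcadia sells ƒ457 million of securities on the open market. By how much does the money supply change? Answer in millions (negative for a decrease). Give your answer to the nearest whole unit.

-5189 million

Before: m₁ = 1 / (0.2523 + 0.0344) ≈ 3.48797, MB₁ = 7000, so M₁ = 3.48797 × 7000 = 24415.79 million.
After: m₂ = 1 / (0.2523 + 0.088) ≈ 2.93858, MB₂ = 7000 − 457 = 6543, so M₂ = 2.93858 × 6543 ≈ 19227.1289 million.
ΔM = M₂ − M₁ = 19227.1289 − 24415.79 = -5188.6611 million.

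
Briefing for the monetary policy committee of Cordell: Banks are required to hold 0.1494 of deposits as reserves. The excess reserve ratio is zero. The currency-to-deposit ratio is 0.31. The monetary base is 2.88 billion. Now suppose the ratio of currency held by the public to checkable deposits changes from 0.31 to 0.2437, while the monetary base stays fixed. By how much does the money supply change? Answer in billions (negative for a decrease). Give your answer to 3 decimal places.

Initially m₁ = (1 + 0.31) / (0.1494 + 0.31) ≈ 2.85155, so M₁ = 2.85155 × 2.88 ≈ 8.2125 billion.
After the change m₂ = (1 + 0.2437) / (0.1494 + 0.2437) ≈ 3.16383, so M₂ = 3.16383 × 2.88 ≈ 9.1118 billion.
ΔM = M₂ − M₁ = 9.1118 − 8.2125 = 0.8993 billion.

0.899 billion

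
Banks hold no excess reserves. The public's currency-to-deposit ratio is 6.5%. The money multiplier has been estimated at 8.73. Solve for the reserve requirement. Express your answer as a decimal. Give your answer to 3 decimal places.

0.057

Using m = 8.73. Since m = (1 + c)/(c + rr + e), the denominator satisfies c + rr + e = (1 + c)/m = (1 + 0.065) / 8.73 ≈ 0.121993.
With c = 0.065 and e = 0, the reserve requirement is 0.121993 − 0.065 − 0 = 0.056993.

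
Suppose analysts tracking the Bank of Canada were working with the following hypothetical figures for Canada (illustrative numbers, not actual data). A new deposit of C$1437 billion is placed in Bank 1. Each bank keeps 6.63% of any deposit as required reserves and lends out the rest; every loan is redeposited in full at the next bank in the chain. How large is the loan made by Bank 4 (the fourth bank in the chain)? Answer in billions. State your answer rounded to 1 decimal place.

C$1092.2 billion

Each bank lends a fraction (1 − rr) = 0.9337 of the deposit it receives, so Bank 4 receives 1437·0.9337^3 and lends 1437·0.9337^4 ≈ 1092.1598 billion.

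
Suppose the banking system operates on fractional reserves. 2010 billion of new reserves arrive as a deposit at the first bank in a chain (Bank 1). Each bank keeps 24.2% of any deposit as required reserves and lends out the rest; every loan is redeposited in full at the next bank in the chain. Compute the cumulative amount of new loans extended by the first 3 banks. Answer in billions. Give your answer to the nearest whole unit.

3554 billion

Bank i lends (1 − rr)^i of the original deposit: Bank 1 lends 2010·0.7580 = 1523.5800, Bank 2 lends 2010·0.7580² ≈ 1154.8736, and so on.
Summing a geometric series: total = 2010·[0.7580·(1 − 0.7580^3) / (1 − 0.7580)] ≈ 3553.8479 billion.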